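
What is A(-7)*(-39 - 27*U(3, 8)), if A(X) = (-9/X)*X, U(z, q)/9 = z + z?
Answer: 13473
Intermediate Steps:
U(z, q) = 18*z (U(z, q) = 9*(z + z) = 9*(2*z) = 18*z)
A(X) = -9
A(-7)*(-39 - 27*U(3, 8)) = -9*(-39 - 486*3) = -9*(-39 - 27*54) = -9*(-39 - 1458) = -9*(-1497) = 13473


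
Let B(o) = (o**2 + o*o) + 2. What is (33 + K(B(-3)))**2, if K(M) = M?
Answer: 2809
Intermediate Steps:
B(o) = 2 + 2*o**2 (B(o) = (o**2 + o**2) + 2 = 2*o**2 + 2 = 2 + 2*o**2)
(33 + K(B(-3)))**2 = (33 + (2 + 2*(-3)**2))**2 = (33 + (2 + 2*9))**2 = (33 + (2 + 18))**2 = (33 + 20)**2 = 53**2 = 2809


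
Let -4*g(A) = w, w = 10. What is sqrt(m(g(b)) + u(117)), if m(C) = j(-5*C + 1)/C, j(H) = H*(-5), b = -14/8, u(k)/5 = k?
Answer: 6*sqrt(17) ≈ 24.739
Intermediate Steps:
u(k) = 5*k
b = -7/4 (b = -14*1/8 = -7/4 ≈ -1.7500)
g(A) = -5/2 (g(A) = -1/4*10 = -5/2)
j(H) = -5*H
m(C) = (-5 + 25*C)/C (m(C) = (-5*(-5*C + 1))/C = (-5*(1 - 5*C))/C = (-5 + 25*C)/C)
sqrt(m(g(b)) + u(117)) = sqrt((25 - 5/(-5/2)) + 5*117) = sqrt((25 - 5*(-2/5)) + 585) = sqrt((25 + 2) + 585) = sqrt(27 + 585) = sqrt(612) = 6*sqrt(17)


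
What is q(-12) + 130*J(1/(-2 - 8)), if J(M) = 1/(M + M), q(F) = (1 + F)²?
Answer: -529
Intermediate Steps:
J(M) = 1/(2*M)
q(-12) + 130*J(1/(-2 - 8)) = (1 - 12)² + 130*(1/(2*(1/(-2 - 8)))) = (-11)² + 130*(1/(2*(1/(-10)))) = 121 + 130*(1/(2*(-⅒))) = 121 + 130*((½)*(-10)) = 121 + 130*(-5) = 121 - 650 = -529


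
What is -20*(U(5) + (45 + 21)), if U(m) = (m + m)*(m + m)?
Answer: -3320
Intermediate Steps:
U(m) = 4*m² (U(m) = (2*m)*(2*m) = 4*m²)
-20*(U(5) + (45 + 21)) = -20*(4*5² + (45 + 21)) = -20*(4*25 + 66) = -20*(100 + 66) = -20*166 = -3320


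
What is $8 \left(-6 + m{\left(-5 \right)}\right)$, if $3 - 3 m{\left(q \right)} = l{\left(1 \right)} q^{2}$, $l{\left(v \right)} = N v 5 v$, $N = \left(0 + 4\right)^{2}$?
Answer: $- \frac{16120}{3} \approx -5373.3$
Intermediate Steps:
$N = 16$ ($N = 4^{2} = 16$)
$l{\left(v \right)} = 80 v^{2}$ ($l{\left(v \right)} = 16 v 5 v = 16 \cdot 5 v v = 16 \cdot 5 v^{2} = 80 v^{2}$)
$m{\left(q \right)} = 1 - \frac{80 q^{2}}{3}$ ($m{\left(q \right)} = 1 - \frac{80 \cdot 1^{2} q^{2}}{3} = 1 - \frac{80 \cdot 1 q^{2}}{3} = 1 - \frac{80 q^{2}}{3}$)
$8 \left(-6 + m{\left(-5 \right)}\right) = 8 \left(-6 + \left(1 - \frac{80 \left(-5\right)^{2}}{3}\right)\right) = 8 \left(-6 + \left(1 - \frac{2000}{3}\right)\right) = 8 \left(-6 - \frac{1997}{3}\right) = 8 \left(- \frac{2015}{3}\right) = - \frac{16120}{3}$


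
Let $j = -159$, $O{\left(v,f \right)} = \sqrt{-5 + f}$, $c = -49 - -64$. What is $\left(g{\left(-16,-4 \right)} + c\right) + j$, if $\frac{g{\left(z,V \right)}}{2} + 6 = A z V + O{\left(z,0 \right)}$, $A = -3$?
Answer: $-540 + 2 i \sqrt{5} \approx -540.0 + 4.4721 i$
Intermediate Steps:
$c = 15$ ($c = -49 + 64 = 15$)
$g{\left(z,V \right)} = -12 - 6 V z + 2 i \sqrt{5}$ ($g{\left(z,V \right)} = -12 + 2 \left(- 3 z V + \sqrt{-5 + 0}\right) = -12 + 2 \left(- 3 V z + \sqrt{-5}\right) = -12 + 2 \left(- 3 V z + i \sqrt{5}\right) = -12 + 2 \left(i \sqrt{5} - 3 V z\right) = -12 - \left(- 2 i \sqrt{5} + 6 V z\right) = -12 - 6 V z + 2 i \sqrt{5}$)
$\left(g{\left(-16,-4 \right)} + c\right) + j = \left(\left(-12 - \left(-24\right) \left(-16\right) + 2 i \sqrt{5}\right) + 15\right) - 159 = \left(\left(-12 - 384 + 2 i \sqrt{5}\right) + 15\right) - 159 = \left(\left(-396 + 2 i \sqrt{5}\right) + 15\right) - 159 = \left(-381 + 2 i \sqrt{5}\right) - 159 = -540 + 2 i \sqrt{5}$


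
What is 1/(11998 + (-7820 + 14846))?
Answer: 1/19024 ≈ 5.2565e-5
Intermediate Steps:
1/(11998 + (-7820 + 14846)) = 1/(11998 + 7026) = 1/19024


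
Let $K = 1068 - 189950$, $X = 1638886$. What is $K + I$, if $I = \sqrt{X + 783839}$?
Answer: $-188882 + 5 \sqrt{96909} \approx -1.8733 \cdot 10^{5}$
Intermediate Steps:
$K = -188882$ ($K = 1068 - 189950 = -188882$)
$I = 5 \sqrt{96909}$ ($I = \sqrt{1638886 + 783839} = \sqrt{2422725} = 5 \sqrt{96909} \approx 1556.5$)
$K + I = -188882 + 5 \sqrt{96909}$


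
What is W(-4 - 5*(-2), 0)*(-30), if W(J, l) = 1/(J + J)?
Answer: -5/2 ≈ -2.5000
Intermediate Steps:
W(J, l) = 1/(2*J)
W(-4 - 5*(-2), 0)*(-30) = (1/(2*(-4 - 5*(-2))))*(-30) = (1/(2*(-4 + 10)))*(-30) = ((1/2)/6)*(-30) = ((1/2)*(1/6))*(-30) = (1/12)*(-30) = -5/2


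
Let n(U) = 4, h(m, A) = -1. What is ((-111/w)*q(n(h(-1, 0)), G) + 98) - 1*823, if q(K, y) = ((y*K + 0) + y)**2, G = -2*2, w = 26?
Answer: -31625/13 ≈ -2432.7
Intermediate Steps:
G = -4
q(K, y) = (y + K*y)**2 (q(K, y) = ((K*y + 0) + y)**2 = (K*y + y)**2 = (y + K*y)**2)
((-111/w)*q(n(h(-1, 0)), G) + 98) - 1*823 = ((-111/26)*((-4)**2*(1 + 4)**2) + 98) - 1*823 = ((-111*1/26)*(16*5**2) + 98) - 823 = (-888*25/13 + 98) - 823 = (-111/26*400 + 98) - 823 = (-22200/13 + 98) - 823 = -20926/13 - 823 = -31625/13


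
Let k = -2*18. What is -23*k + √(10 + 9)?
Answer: 828 + √19 ≈ 832.36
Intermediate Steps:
k = -36
-23*k + √(10 + 9) = -23*(-36) + √(10 + 9) = 828 + √19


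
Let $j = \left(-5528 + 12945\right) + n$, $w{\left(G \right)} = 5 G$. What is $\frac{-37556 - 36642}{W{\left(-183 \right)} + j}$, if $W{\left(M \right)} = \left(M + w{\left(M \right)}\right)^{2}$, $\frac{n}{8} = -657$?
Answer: $- \frac{74198}{1207765} \approx -0.061434$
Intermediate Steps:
$n = -5256$ ($n = 8 \left(-657\right) = -5256$)
$j = 2161$ ($j = \left(-5528 + 12945\right) - 5256 = 7417 - 5256 = 2161$)
$W{\left(M \right)} = 36 M^{2}$ ($W{\left(M \right)} = \left(M + 5 M\right)^{2} = \left(6 M\right)^{2} = 36 M^{2}$)
$\frac{-37556 - 36642}{W{\left(-183 \right)} + j} = \frac{-37556 - 36642}{36 \left(-183\right)^{2} + 2161} = - \frac{74198}{36 \cdot 33489 + 2161} = - \frac{74198}{1205604 + 2161} = - \frac{74198}{1207765}$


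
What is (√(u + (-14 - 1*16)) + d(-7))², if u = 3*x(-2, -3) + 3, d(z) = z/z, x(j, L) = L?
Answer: -35 + 12*I ≈ -35.0 + 12.0*I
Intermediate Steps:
d(z) = 1
u = -6 (u = 3*(-3) + 3 = -9 + 3 = -6)
(√(u + (-14 - 1*16)) + d(-7))² = (√(-6 + (-14 - 1*16)) + 1)² = (√(-6 + (-14 - 16)) + 1)² = (√(-6 - 30) + 1)² = (√(-36) + 1)² = (6*I + 1)² = (1 + 6*I)²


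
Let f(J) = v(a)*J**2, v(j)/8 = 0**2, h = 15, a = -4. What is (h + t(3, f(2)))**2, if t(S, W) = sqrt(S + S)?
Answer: (15 + sqrt(6))**2 ≈ 304.48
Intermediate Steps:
v(j) = 0 (v(j) = 8*0**2 = 8*0 = 0)
f(J) = 0 (f(J) = 0*J**2 = 0)
t(S, W) = sqrt(2)*sqrt(S) (t(S, W) = sqrt(2*S) = sqrt(2)*sqrt(S))
(h + t(3, f(2)))**2 = (15 + sqrt(2)*sqrt(3))**2 = (15 + sqrt(6))**2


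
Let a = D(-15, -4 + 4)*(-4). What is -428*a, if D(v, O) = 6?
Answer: 10272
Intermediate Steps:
a = -24 (a = 6*(-4) = -24)
-428*a = -428*(-24) = 10272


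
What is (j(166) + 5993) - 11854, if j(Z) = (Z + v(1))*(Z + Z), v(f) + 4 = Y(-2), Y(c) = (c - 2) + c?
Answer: 45931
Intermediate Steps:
Y(c) = -2 + 2*c (Y(c) = (-2 + c) + c = -2 + 2*c)
v(f) = -10 (v(f) = -4 + (-2 + 2*(-2)) = -4 + (-2 - 4) = -4 - 6 = -10)
j(Z) = 2*Z*(-10 + Z) (j(Z) = (Z - 10)*(Z + Z) = (-10 + Z)*(2*Z) = 2*Z*(-10 + Z))
(j(166) + 5993) - 11854 = (2*166*(-10 + 166) + 5993) - 11854 = (2*166*156 + 5993) - 11854 = (51792 + 5993) - 11854 = 57785 - 11854 = 45931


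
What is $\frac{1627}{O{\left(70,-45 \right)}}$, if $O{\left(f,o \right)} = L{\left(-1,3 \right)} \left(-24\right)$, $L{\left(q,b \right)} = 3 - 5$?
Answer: $\frac{1627}{48} \approx 33.896$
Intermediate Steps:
$L{\left(q,b \right)} = -2$
$O{\left(f,o \right)} = 48$ ($O{\left(f,o \right)} = \left(-2\right) \left(-24\right) = 48$)
$\frac{1627}{O{\left(70,-45 \right)}} = \frac{1627}{48}$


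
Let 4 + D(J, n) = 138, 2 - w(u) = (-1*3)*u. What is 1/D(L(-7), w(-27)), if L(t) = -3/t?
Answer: 1/134 ≈ 0.0074627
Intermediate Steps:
w(u) = 2 + 3*u (w(u) = 2 - (-1*3)*u = 2 - (-3)*u = 2 + 3*u)
D(J, n) = 134 (D(J, n) = -4 + 138 = 134)
1/D(L(-7), w(-27)) = 1/134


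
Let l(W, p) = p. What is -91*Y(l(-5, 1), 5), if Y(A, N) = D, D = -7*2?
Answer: 1274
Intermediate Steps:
D = -14
Y(A, N) = -14
-91*Y(l(-5, 1), 5) = -91*(-14) = 1274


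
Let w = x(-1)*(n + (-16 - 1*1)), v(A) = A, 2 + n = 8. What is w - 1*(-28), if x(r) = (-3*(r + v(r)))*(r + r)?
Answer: 160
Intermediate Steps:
n = 6 (n = -2 + 8 = 6)
x(r) = -12*r² (x(r) = (-3*(r + r))*(r + r) = (-6*r)*(2*r) = -12*r²)
w = 132 (w = (-12*(-1)²)*(6 + (-16 - 1*1)) = (-12*1)*(6 + (-16 - 1)) = -12*(6 - 17) = -12*(-11) = 132)
w - 1*(-28) = 132 - 1*(-28) = 132 + 28 = 160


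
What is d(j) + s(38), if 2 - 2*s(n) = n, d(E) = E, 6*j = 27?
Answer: -27/2 ≈ -13.500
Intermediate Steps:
j = 9/2 (j = (⅙)*27 = 9/2 ≈ 4.5000)
s(n) = 1 - n/2
d(j) + s(38) = 9/2 + (1 - ½*38) = 9/2 + (1 - 19) = 9/2 - 18 = -27/2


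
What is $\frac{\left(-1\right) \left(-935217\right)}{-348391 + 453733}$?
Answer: $\frac{311739}{35114} \approx 8.8779$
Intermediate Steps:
$\frac{\left(-1\right) \left(-935217\right)}{-348391 + 453733} = \frac{935217}{105342} = 935217 \cdot \frac{1}{105342} = \frac{311739}{35114}$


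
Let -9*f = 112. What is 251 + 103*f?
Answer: -9277/9 ≈ -1030.8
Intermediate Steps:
f = -112/9 (f = -⅑*112 = -112/9 ≈ -12.444)
251 + 103*f = 251 + 103*(-112/9) = 251 - 11536/9 = -9277/9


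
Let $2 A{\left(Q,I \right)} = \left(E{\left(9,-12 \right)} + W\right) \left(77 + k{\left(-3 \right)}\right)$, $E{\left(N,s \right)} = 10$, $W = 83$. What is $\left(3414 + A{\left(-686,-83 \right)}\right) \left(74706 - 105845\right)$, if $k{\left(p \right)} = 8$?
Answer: $- \frac{458770887}{2} \approx -2.2939 \cdot 10^{8}$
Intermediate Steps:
$A{\left(Q,I \right)} = \frac{7905}{2}$ ($A{\left(Q,I \right)} = \frac{\left(10 + 83\right) \left(77 + 8\right)}{2} = \frac{93 \cdot 85}{2} = \frac{1}{2} \cdot 7905 = \frac{7905}{2}$)
$\left(3414 + A{\left(-686,-83 \right)}\right) \left(74706 - 105845\right) = \left(3414 + \frac{7905}{2}\right) \left(74706 - 105845\right) = \frac{14733}{2} \left(-31139\right) = - \frac{458770887}{2}$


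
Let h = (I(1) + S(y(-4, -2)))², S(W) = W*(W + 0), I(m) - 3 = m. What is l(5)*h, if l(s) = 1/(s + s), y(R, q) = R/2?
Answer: 32/5 ≈ 6.4000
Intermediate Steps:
y(R, q) = R/2 (y(R, q) = R*(½) = R/2)
I(m) = 3 + m
S(W) = W² (S(W) = W*W = W²)
l(s) = 1/(2*s)
h = 64 (h = ((3 + 1) + ((½)*(-4))²)² = (4 + (-2)²)² = (4 + 4)² = 8² = 64)
l(5)*h = ((½)/5)*64 = ((½)*(⅕))*64 = (⅒)*64 = 32/5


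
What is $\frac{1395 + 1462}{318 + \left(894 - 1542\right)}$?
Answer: $- \frac{2857}{330} \approx -8.6576$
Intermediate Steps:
$\frac{1395 + 1462}{318 + \left(894 - 1542\right)} = \frac{2857}{318 + \left(894 - 1542\right)} = \frac{2857}{318 - 648} = \frac{2857}{-330} = 2857 \left(- \frac{1}{330}\right) = - \frac{2857}{330}$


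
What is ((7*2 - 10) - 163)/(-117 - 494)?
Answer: 159/611 ≈ 0.26023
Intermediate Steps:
((7*2 - 10) - 163)/(-117 - 494) = ((14 - 10) - 163)/(-611) = (4 - 163)*(-1/611) = -159*(-1/611) = 159/611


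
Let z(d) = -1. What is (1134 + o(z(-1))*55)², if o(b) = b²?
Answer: 1413721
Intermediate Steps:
(1134 + o(z(-1))*55)² = (1134 + (-1)²*55)² = (1134 + 1*55)² = (1134 + 55)² = 1189² = 1413721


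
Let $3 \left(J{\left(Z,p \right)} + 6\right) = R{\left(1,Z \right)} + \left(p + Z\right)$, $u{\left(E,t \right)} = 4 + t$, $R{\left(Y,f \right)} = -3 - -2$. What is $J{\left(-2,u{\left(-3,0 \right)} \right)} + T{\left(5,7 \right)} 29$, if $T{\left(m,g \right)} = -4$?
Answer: $- \frac{365}{3} \approx -121.67$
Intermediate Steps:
$R{\left(Y,f \right)} = -1$ ($R{\left(Y,f \right)} = -3 + 2 = -1$)
$J{\left(Z,p \right)} = - \frac{19}{3} + \frac{Z}{3} + \frac{p}{3}$ ($J{\left(Z,p \right)} = -6 + \frac{-1 + \left(p + Z\right)}{3} = -6 + \frac{-1 + \left(Z + p\right)}{3} = -6 + \frac{-1 + Z + p}{3} = -6 + \left(- \frac{1}{3} + \frac{Z}{3} + \frac{p}{3}\right) = - \frac{19}{3} + \frac{Z}{3} + \frac{p}{3}$)
$J{\left(-2,u{\left(-3,0 \right)} \right)} + T{\left(5,7 \right)} 29 = \left(- \frac{19}{3} + \frac{1}{3} \left(-2\right) + \frac{4 + 0}{3}\right) - 116 = \left(- \frac{19}{3} - \frac{2}{3} + \frac{1}{3} \cdot 4\right) - 116 = \left(- \frac{19}{3} - \frac{2}{3} + \frac{4}{3}\right) - 116 = - \frac{17}{3} - 116 = - \frac{365}{3}$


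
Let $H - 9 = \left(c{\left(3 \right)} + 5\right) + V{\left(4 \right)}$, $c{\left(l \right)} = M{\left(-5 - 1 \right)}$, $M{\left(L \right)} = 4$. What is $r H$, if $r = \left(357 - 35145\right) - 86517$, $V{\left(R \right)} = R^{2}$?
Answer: $-4124370$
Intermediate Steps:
$c{\left(l \right)} = 4$
$r = -121305$ ($r = \left(357 - 35145\right) - 86517 = -34788 - 86517 = -121305$)
$H = 34$ ($H = 9 + \left(\left(4 + 5\right) + 4^{2}\right) = 9 + \left(9 + 16\right) = 9 + 25 = 34$)
$r H = \left(-121305\right) 34 = -4124370$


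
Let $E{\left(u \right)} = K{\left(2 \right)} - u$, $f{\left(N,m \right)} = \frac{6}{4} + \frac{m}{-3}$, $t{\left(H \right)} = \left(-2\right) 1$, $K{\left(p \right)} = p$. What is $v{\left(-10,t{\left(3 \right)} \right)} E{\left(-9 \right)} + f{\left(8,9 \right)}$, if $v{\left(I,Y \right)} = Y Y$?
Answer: $\frac{85}{2} \approx 42.5$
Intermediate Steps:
$t{\left(H \right)} = -2$
$f{\left(N,m \right)} = \frac{3}{2} - \frac{m}{3}$ ($f{\left(N,m \right)} = 6 \cdot \frac{1}{4} + m \left(- \frac{1}{3}\right) = \frac{3}{2} - \frac{m}{3}$)
$v{\left(I,Y \right)} = Y^{2}$
$E{\left(u \right)} = 2 - u$
$v{\left(-10,t{\left(3 \right)} \right)} E{\left(-9 \right)} + f{\left(8,9 \right)} = \left(-2\right)^{2} \left(2 - -9\right) + \left(\frac{3}{2} - 3\right) = 4 \left(2 + 9\right) + \left(\frac{3}{2} - 3\right) = 4 \cdot 11 - \frac{3}{2} = 44 - \frac{3}{2} = \frac{85}{2}$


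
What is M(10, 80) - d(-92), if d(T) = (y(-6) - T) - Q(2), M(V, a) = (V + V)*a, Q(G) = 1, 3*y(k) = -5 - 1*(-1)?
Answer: 4531/3 ≈ 1510.3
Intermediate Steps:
y(k) = -4/3 (y(k) = (-5 - 1*(-1))/3 = (-5 + 1)/3 = (1/3)*(-4) = -4/3)
M(V, a) = 2*V*a (M(V, a) = (2*V)*a = 2*V*a)
d(T) = -7/3 - T (d(T) = (-4/3 - T) - 1*1 = (-4/3 - T) - 1 = -7/3 - T)
M(10, 80) - d(-92) = 2*10*80 - (-7/3 - 1*(-92)) = 1600 - (-7/3 + 92) = 1600 - 1*269/3 = 1600 - 269/3 = 4531/3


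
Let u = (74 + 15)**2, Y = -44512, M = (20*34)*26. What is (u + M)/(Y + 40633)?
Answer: -25601/3879 ≈ -6.5999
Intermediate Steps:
M = 17680 (M = 680*26 = 17680)
u = 7921 (u = 89**2 = 7921)
(u + M)/(Y + 40633) = (7921 + 17680)/(-44512 + 40633) = 25601/(-3879) = 25601*(-1/3879) = -25601/3879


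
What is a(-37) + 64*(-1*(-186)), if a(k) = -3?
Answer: 11901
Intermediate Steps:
a(-37) + 64*(-1*(-186)) = -3 + 64*(-1*(-186)) = -3 + 64*186 = -3 + 11904 = 11901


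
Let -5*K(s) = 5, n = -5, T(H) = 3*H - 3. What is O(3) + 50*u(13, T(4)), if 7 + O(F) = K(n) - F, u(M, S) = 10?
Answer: 489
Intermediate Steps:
T(H) = -3 + 3*H
K(s) = -1 (K(s) = -1/5*5 = -1)
O(F) = -8 - F (O(F) = -7 + (-1 - F) = -8 - F)
O(3) + 50*u(13, T(4)) = (-8 - 1*3) + 50*10 = (-8 - 3) + 500 = -11 + 500 = 489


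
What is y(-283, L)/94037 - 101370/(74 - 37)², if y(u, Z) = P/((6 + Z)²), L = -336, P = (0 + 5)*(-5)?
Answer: -41523703687009/560776860468 ≈ -74.047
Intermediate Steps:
P = -25 (P = 5*(-5) = -25)
y(u, Z) = -25/(6 + Z)²
y(-283, L)/94037 - 101370/(74 - 37)² = -25/(6 - 336)²/94037 - 101370/(74 - 37)² = -25/(-330)²*(1/94037) - 101370/(37²) = -25*1/108900*(1/94037) - 101370/1369 = -1/4356*1/94037 - 101370*1/1369 = -1/409625172 - 101370/1369 = -41523703687009/560776860468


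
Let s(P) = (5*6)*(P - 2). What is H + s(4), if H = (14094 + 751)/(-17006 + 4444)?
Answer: 738875/12562 ≈ 58.818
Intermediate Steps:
s(P) = -60 + 30*P (s(P) = 30*(-2 + P) = -60 + 30*P)
H = -14845/12562 (H = 14845/(-12562) = 14845*(-1/12562) = -14845/12562 ≈ -1.1817)
H + s(4) = -14845/12562 + (-60 + 30*4) = -14845/12562 + (-60 + 120) = -14845/12562 + 60 = 738875/12562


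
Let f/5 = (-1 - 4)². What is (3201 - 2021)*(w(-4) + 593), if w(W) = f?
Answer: 847240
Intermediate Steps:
f = 125 (f = 5*(-1 - 4)² = 5*(-5)² = 5*25 = 125)
w(W) = 125
(3201 - 2021)*(w(-4) + 593) = (3201 - 2021)*(125 + 593) = 1180*718 = 847240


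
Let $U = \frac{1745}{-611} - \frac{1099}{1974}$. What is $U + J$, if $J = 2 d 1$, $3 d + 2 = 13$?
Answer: $\frac{4791}{1222} \approx 3.9206$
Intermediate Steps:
$U = - \frac{12511}{3666}$ ($U = 1745 \left(- \frac{1}{611}\right) - \frac{157}{282} = - \frac{1745}{611} - \frac{157}{282} = - \frac{12511}{3666} \approx -3.4127$)
$d = \frac{11}{3}$ ($d = - \frac{2}{3} + \frac{1}{3} \cdot 13 = - \frac{2}{3} + \frac{13}{3} = \frac{11}{3} \approx 3.6667$)
$J = \frac{22}{3}$ ($J = 2 \cdot \frac{11}{3} \cdot 1 = \frac{22}{3} \cdot 1 = \frac{22}{3} \approx 7.3333$)
$U + J = - \frac{12511}{3666} + \frac{22}{3} = \frac{4791}{1222}$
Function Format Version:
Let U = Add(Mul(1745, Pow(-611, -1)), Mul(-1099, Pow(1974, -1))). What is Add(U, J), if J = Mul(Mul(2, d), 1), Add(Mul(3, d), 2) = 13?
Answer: Rational(4791, 1222) ≈ 3.9206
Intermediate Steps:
U = Rational(-12511, 3666) (U = Add(Mul(1745, Rational(-1, 611)), Mul(-1099, Rational(1, 1974))) = Add(Rational(-1745, 611), Rational(-157, 282)) = Rational(-12511, 3666) ≈ -3.4127)
d = Rational(11, 3) (d = Add(Rational(-2, 3), Mul(Rational(1, 3), 13)) = Add(Rational(-2, 3), Rational(13, 3)) = Rational(11, 3) ≈ 3.6667)
J = Rational(22, 3) (J = Mul(Mul(2, Rational(11, 3)), 1) = Mul(Rational(22, 3), 1) = Rational(22, 3) ≈ 7.3333)
Add(U, J) = Add(Rational(-12511, 3666), Rational(22, 3)) = Rational(4791, 1222)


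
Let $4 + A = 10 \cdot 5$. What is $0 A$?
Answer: $0$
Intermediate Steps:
$A = 46$ ($A = -4 + 10 \cdot 5 = -4 + 50 = 46$)
$0 A = 0 \cdot 46 = 0$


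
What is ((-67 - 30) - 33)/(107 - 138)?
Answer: 130/31 ≈ 4.1936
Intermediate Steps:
((-67 - 30) - 33)/(107 - 138) = (-97 - 33)/(-31) = -1/31*(-130) = 130/31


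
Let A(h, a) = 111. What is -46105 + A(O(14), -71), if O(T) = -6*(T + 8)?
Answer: -45994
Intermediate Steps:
O(T) = -48 - 6*T (O(T) = -6*(8 + T) = -48 - 6*T)
-46105 + A(O(14), -71) = -46105 + 111 = -45994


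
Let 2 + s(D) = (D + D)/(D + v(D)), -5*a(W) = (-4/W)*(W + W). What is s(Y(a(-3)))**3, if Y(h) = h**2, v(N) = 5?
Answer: -15625000/6751269 ≈ -2.3144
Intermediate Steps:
a(W) = 8/5 (a(W) = -(-4/W)*(W + W)/5 = -(-4/W)*2*W/5 = -1/5*(-8) = 8/5)
s(D) = -2 + 2*D/(5 + D) (s(D) = -2 + (D + D)/(D + 5) = -2 + (2*D)/(5 + D) = -2 + 2*D/(5 + D))
s(Y(a(-3)))**3 = (-10/(5 + (8/5)**2))**3 = (-10/(5 + 64/25))**3 = (-10/189/25)**3 = (-10*25/189)**3 = (-250/189)**3 = -15625000/6751269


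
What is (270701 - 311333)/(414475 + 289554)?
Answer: -40632/704029 ≈ -0.057714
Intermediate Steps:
(270701 - 311333)/(414475 + 289554) = -40632/704029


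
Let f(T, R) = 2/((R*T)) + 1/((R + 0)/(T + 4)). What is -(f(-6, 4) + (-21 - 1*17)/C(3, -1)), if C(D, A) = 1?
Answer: 463/12 ≈ 38.583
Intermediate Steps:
f(T, R) = (4 + T)/R + 2/(R*T) (f(T, R) = 2*(1/(R*T)) + 1/(R/(4 + T)) = 2/(R*T) + 1*((4 + T)/R) = 2/(R*T) + (4 + T)/R = (4 + T)/R + 2/(R*T))
-(f(-6, 4) + (-21 - 1*17)/C(3, -1)) = -((2 - 6*(4 - 6))/(4*(-6)) + (-21 - 1*17)/1) = -((¼)*(-⅙)*(2 - 6*(-2)) + (-21 - 17)*1) = -((¼)*(-⅙)*(2 + 12) - 38*1) = -((¼)*(-⅙)*14 - 38) = -(-7/12 - 38) = -1*(-463/12) = 463/12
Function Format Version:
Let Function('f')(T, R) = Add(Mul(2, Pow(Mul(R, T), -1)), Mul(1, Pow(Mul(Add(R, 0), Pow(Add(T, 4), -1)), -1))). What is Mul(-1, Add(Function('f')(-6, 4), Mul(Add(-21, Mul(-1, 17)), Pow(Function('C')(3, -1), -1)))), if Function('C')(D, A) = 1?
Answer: Rational(463, 12) ≈ 38.583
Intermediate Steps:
Function('f')(T, R) = Add(Mul(Pow(R, -1), Add(4, T)), Mul(2, Pow(R, -1), Pow(T, -1))) (Function('f')(T, R) = Add(Mul(2, Mul(Pow(R, -1), Pow(T, -1))), Mul(1, Pow(Mul(R, Pow(Add(4, T), -1)), -1))) = Add(Mul(2, Pow(R, -1), Pow(T, -1)), Mul(1, Mul(Pow(R, -1), Add(4, T)))) = Add(Mul(2, Pow(R, -1), Pow(T, -1)), Mul(Pow(R, -1), Add(4, T))) = Add(Mul(Pow(R, -1), Add(4, T)), Mul(2, Pow(R, -1), Pow(T, -1))))
Mul(-1, Add(Function('f')(-6, 4), Mul(Add(-21, Mul(-1, 17)), Pow(Function('C')(3, -1), -1)))) = Mul(-1, Add(Mul(Pow(4, -1), Pow(-6, -1), Add(2, Mul(-6, Add(4, -6)))), Mul(Add(-21, Mul(-1, 17)), Pow(1, -1)))) = Mul(-1, Add(Mul(Rational(1, 4), Rational(-1, 6), Add(2, Mul(-6, -2))), Mul(Add(-21, -17), 1))) = Mul(-1, Add(Mul(Rational(1, 4), Rational(-1, 6), Add(2, 12)), Mul(-38, 1))) = Mul(-1, Add(Mul(Rational(1, 4), Rational(-1, 6), 14), -38)) = Mul(-1, Add(Rational(-7, 12), -38)) = Mul(-1, Rational(-463, 12)) = Rational(463, 12)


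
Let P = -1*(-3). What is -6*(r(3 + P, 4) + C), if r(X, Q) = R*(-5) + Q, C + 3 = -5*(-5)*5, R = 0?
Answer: -756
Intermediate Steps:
P = 3
C = 122 (C = -3 - 5*(-5)*5 = -3 + 25*5 = -3 + 125 = 122)
r(X, Q) = Q (r(X, Q) = 0*(-5) + Q = 0 + Q = Q)
-6*(r(3 + P, 4) + C) = -6*(4 + 122) = -6*126 = -756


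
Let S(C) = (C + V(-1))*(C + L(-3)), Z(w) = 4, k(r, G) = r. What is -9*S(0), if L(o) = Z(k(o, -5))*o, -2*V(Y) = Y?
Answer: 54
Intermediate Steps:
V(Y) = -Y/2
L(o) = 4*o
S(C) = (½ + C)*(-12 + C) (S(C) = (C - ½*(-1))*(C + 4*(-3)) = (C + ½)*(C - 12) = (½ + C)*(-12 + C))
-9*S(0) = -9*(-6 + 0² - 23/2*0) = -9*(-6 + 0 + 0) = -9*(-6) = 54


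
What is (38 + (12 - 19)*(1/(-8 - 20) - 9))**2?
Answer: 164025/16 ≈ 10252.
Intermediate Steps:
(38 + (12 - 19)*(1/(-8 - 20) - 9))**2 = (38 - 7*(1/(-28) - 9))**2 = (38 - 7*(-1/28 - 9))**2 = (38 - 7*(-253/28))**2 = (38 + 253/4)**2 = (405/4)**2 = 164025/16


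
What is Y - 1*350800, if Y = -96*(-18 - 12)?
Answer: -347920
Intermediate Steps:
Y = 2880 (Y = -96*(-30) = 2880)
Y - 1*350800 = 2880 - 1*350800 = 2880 - 350800 = -347920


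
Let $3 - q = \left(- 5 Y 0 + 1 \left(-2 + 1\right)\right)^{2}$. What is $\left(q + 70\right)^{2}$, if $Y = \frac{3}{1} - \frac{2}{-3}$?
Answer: $5184$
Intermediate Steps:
$Y = \frac{11}{3}$ ($Y = 3 \cdot 1 - - \frac{2}{3} = 3 + \frac{2}{3} = \frac{11}{3} \approx 3.6667$)
$q = 2$ ($q = 3 - \left(\left(-5\right) \frac{11}{3} \cdot 0 + 1 \left(-2 + 1\right)\right)^{2} = 3 - \left(\left(- \frac{55}{3}\right) 0 + 1 \left(-1\right)\right)^{2} = 3 - \left(0 - 1\right)^{2} = 3 - \left(-1\right)^{2} = 3 - 1 = 2$)
$\left(q + 70\right)^{2} = \left(2 + 70\right)^{2} = 72^{2} = 5184$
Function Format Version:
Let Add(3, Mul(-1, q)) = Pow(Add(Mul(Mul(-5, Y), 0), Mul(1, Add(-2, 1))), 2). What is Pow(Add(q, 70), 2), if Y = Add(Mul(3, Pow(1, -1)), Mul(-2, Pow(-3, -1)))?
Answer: 5184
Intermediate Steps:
Y = Rational(11, 3) (Y = Add(Mul(3, 1), Mul(-2, Rational(-1, 3))) = Add(3, Rational(2, 3)) = Rational(11, 3) ≈ 3.6667)
q = 2 (q = Add(3, Mul(-1, Pow(Add(Mul(Mul(-5, Rational(11, 3)), 0), Mul(1, Add(-2, 1))), 2))) = Add(3, Mul(-1, Pow(Add(Mul(Rational(-55, 3), 0), Mul(1, -1)), 2))) = Add(3, Mul(-1, Pow(Add(0, -1), 2))) = Add(3, Mul(-1, Pow(-1, 2))) = Add(3, Mul(-1, 1)) = Add(3, -1) = 2)
Pow(Add(q, 70), 2) = Pow(Add(2, 70), 2) = Pow(72, 2) = 5184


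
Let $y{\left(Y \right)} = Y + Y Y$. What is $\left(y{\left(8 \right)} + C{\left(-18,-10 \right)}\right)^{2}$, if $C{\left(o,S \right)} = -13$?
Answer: $3481$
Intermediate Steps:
$y{\left(Y \right)} = Y + Y^{2}$
$\left(y{\left(8 \right)} + C{\left(-18,-10 \right)}\right)^{2} = \left(8 \left(1 + 8\right) - 13\right)^{2} = \left(8 \cdot 9 - 13\right)^{2} = \left(72 - 13\right)^{2} = 59^{2} = 3481$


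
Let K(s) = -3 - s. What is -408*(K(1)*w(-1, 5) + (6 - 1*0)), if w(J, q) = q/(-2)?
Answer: -6528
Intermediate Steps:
w(J, q) = -q/2 (w(J, q) = q*(-½) = -q/2)
-408*(K(1)*w(-1, 5) + (6 - 1*0)) = -408*((-3 - 1*1)*(-½*5) + (6 - 1*0)) = -408*((-3 - 1)*(-5/2) + (6 + 0)) = -408*(-4*(-5/2) + 6) = -408*(10 + 6) = -408*16 = -6528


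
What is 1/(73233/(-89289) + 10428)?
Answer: 9921/103448051 ≈ 9.5903e-5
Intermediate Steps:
1/(73233/(-89289) + 10428) = 1/(73233*(-1/89289) + 10428) = 1/(-8137/9921 + 10428) = 1/(103448051/9921) = 9921/103448051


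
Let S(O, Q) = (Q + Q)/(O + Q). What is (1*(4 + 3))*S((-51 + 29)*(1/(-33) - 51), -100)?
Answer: -1050/767 ≈ -1.3690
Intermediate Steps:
S(O, Q) = 2*Q/(O + Q) (S(O, Q) = (2*Q)/(O + Q) = 2*Q/(O + Q))
(1*(4 + 3))*S((-51 + 29)*(1/(-33) - 51), -100) = (1*(4 + 3))*(2*(-100)/((-51 + 29)*(1/(-33) - 51) - 100)) = (1*7)*(2*(-100)/(-22*(-1/33 - 51) - 100)) = 7*(2*(-100)/(-22*(-1684/33) - 100)) = 7*(2*(-100)/(3368/3 - 100)) = 7*(2*(-100)/(3068/3)) = 7*(2*(-100)*(3/3068)) = 7*(-150/767) = -1050/767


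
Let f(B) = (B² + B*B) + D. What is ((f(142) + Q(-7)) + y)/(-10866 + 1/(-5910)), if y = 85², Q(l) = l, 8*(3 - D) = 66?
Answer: -561931665/128436122 ≈ -4.3752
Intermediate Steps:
D = -21/4 (D = 3 - ⅛*66 = 3 - 33/4 = -21/4 ≈ -5.2500)
f(B) = -21/4 + 2*B² (f(B) = (B² + B*B) - 21/4 = (B² + B²) - 21/4 = 2*B² - 21/4 = -21/4 + 2*B²)
y = 7225
((f(142) + Q(-7)) + y)/(-10866 + 1/(-5910)) = (((-21/4 + 2*142²) - 7) + 7225)/(-10866 + 1/(-5910)) = (((-21/4 + 2*20164) - 7) + 7225)/(-10866 - 1/5910) = (((-21/4 + 40328) - 7) + 7225)/(-64218061/5910) = ((161291/4 - 7) + 7225)*(-5910/64218061) = (161263/4 + 7225)*(-5910/64218061) = (190163/4)*(-5910/64218061) = -561931665/128436122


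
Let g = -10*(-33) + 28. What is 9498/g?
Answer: 4749/179 ≈ 26.531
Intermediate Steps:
g = 358 (g = 330 + 28 = 358)
9498/g = 9498/358 = 9498*(1/358) = 4749/179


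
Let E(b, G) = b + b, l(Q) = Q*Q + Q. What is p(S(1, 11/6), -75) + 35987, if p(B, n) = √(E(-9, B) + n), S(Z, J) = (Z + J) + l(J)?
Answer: 35987 + I*√93 ≈ 35987.0 + 9.6436*I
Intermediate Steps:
l(Q) = Q + Q² (l(Q) = Q² + Q = Q + Q²)
E(b, G) = 2*b
S(Z, J) = J + Z + J*(1 + J) (S(Z, J) = (Z + J) + J*(1 + J) = (J + Z) + J*(1 + J) = J + Z + J*(1 + J))
p(B, n) = √(-18 + n) (p(B, n) = √(2*(-9) + n) = √(-18 + n))
p(S(1, 11/6), -75) + 35987 = √(-18 - 75) + 35987 = √(-93) + 35987 = I*√93 + 35987 = 35987 + I*√93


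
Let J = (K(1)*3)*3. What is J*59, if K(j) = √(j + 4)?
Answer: 531*√5 ≈ 1187.4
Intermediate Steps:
K(j) = √(4 + j)
J = 9*√5 (J = (√(4 + 1)*3)*3 = (√5*3)*3 = (3*√5)*3 = 9*√5 ≈ 20.125)
J*59 = (9*√5)*59 = 531*√5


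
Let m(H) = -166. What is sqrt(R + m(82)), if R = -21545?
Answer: I*sqrt(21711) ≈ 147.35*I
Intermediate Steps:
sqrt(R + m(82)) = sqrt(-21545 - 166) = sqrt(-21711) = I*sqrt(21711)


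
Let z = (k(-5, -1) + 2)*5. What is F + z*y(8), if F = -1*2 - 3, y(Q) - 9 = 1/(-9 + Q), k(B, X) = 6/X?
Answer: -165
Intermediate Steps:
y(Q) = 9 + 1/(-9 + Q)
z = -20 (z = (6/(-1) + 2)*5 = (6*(-1) + 2)*5 = (-6 + 2)*5 = -4*5 = -20)
F = -5 (F = -2 - 3 = -5)
F + z*y(8) = -5 - 20*(-80 + 9*8)/(-9 + 8) = -5 - 20*(-80 + 72)/(-1) = -5 - (-20)*(-8) = -5 - 20*8 = -5 - 160 = -165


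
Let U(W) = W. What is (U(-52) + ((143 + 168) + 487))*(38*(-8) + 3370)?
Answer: 2287236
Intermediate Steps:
(U(-52) + ((143 + 168) + 487))*(38*(-8) + 3370) = (-52 + ((143 + 168) + 487))*(38*(-8) + 3370) = (-52 + (311 + 487))*(-304 + 3370) = (-52 + 798)*3066 = 746*3066 = 2287236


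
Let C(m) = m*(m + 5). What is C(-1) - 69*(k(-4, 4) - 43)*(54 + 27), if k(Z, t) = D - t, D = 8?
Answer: 217967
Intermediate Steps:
k(Z, t) = 8 - t
C(m) = m*(5 + m)
C(-1) - 69*(k(-4, 4) - 43)*(54 + 27) = -(5 - 1) - 69*((8 - 1*4) - 43)*(54 + 27) = -1*4 - 69*((8 - 4) - 43)*81 = -4 - 69*(4 - 43)*81 = -4 - (-2691)*81 = -4 - 69*(-3159) = -4 + 217971 = 217967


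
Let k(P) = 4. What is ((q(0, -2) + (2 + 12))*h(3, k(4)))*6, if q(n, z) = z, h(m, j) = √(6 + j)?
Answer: 72*√10 ≈ 227.68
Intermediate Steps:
((q(0, -2) + (2 + 12))*h(3, k(4)))*6 = ((-2 + (2 + 12))*√(6 + 4))*6 = ((-2 + 14)*√10)*6 = (12*√10)*6 = 72*√10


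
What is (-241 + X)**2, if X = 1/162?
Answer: 1524199681/26244 ≈ 58078.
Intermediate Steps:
X = 1/162 ≈ 0.0061728
(-241 + X)**2 = (-241 + 1/162)**2 = (-39041/162)**2 = 1524199681/26244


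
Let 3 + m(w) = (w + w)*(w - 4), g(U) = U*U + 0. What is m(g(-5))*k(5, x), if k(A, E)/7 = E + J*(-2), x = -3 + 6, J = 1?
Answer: 7329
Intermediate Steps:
g(U) = U² (g(U) = U² + 0 = U²)
m(w) = -3 + 2*w*(-4 + w) (m(w) = -3 + (w + w)*(w - 4) = -3 + (2*w)*(-4 + w) = -3 + 2*w*(-4 + w))
x = 3
k(A, E) = -14 + 7*E (k(A, E) = 7*(E + 1*(-2)) = 7*(E - 2) = 7*(-2 + E) = -14 + 7*E)
m(g(-5))*k(5, x) = (-3 - 8*(-5)² + 2*((-5)²)²)*(-14 + 7*3) = (-3 - 8*25 + 2*25²)*(-14 + 21) = (-3 - 200 + 2*625)*7 = (-3 - 200 + 1250)*7 = 1047*7 = 7329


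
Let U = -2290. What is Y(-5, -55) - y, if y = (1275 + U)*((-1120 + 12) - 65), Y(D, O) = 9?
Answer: -1190586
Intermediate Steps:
y = 1190595 (y = (1275 - 2290)*((-1120 + 12) - 65) = -1015*(-1108 - 65) = -1015*(-1173) = 1190595)
Y(-5, -55) - y = 9 - 1*1190595 = 9 - 1190595 = -1190586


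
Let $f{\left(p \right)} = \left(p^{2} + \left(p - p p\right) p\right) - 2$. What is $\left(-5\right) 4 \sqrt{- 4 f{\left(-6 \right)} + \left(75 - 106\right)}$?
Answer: $- 100 i \sqrt{47} \approx - 685.57 i$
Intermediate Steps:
$f{\left(p \right)} = -2 + p^{2} + p \left(p - p^{2}\right)$ ($f{\left(p \right)} = \left(p^{2} + \left(p - p^{2}\right) p\right) - 2 = \left(p^{2} + p \left(p - p^{2}\right)\right) - 2 = -2 + p^{2} + p \left(p - p^{2}\right)$)
$\left(-5\right) 4 \sqrt{- 4 f{\left(-6 \right)} + \left(75 - 106\right)} = \left(-5\right) 4 \sqrt{- 4 \left(-2 - \left(-6\right)^{3} + 2 \left(-6\right)^{2}\right) + \left(75 - 106\right)} = - 20 \sqrt{- 4 \left(-2 - -216 + 2 \cdot 36\right) + \left(75 - 106\right)} = - 20 \sqrt{- 4 \left(-2 + 216 + 72\right) - 31} = - 20 \sqrt{\left(-4\right) 286 - 31} = - 20 \sqrt{-1144 - 31} = - 20 \sqrt{-1175} = - 20 \cdot 5 i \sqrt{47} = - 100 i \sqrt{47}$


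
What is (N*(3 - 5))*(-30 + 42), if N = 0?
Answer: 0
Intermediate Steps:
(N*(3 - 5))*(-30 + 42) = (0*(3 - 5))*(-30 + 42) = (0*(-2))*12 = 0*12 = 0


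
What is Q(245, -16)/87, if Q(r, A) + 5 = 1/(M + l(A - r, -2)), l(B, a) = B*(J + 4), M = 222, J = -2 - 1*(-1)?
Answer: -2806/48807 ≈ -0.057492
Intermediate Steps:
J = -1 (J = -2 + 1 = -1)
l(B, a) = 3*B (l(B, a) = B*(-1 + 4) = B*3 = 3*B)
Q(r, A) = -5 + 1/(222 - 3*r + 3*A) (Q(r, A) = -5 + 1/(222 + 3*(A - r)) = -5 + 1/(222 + (-3*r + 3*A)) = -5 + 1/(222 - 3*r + 3*A))
Q(245, -16)/87 = ((-1109/3 - 5*(-16) + 5*245)/(74 - 16 - 1*245))/87 = ((-1109/3 + 80 + 1225)/(74 - 16 - 245))*(1/87) = ((2806/3)/(-187))*(1/87) = -1/187*2806/3*(1/87) = -2806/561*1/87 = -2806/48807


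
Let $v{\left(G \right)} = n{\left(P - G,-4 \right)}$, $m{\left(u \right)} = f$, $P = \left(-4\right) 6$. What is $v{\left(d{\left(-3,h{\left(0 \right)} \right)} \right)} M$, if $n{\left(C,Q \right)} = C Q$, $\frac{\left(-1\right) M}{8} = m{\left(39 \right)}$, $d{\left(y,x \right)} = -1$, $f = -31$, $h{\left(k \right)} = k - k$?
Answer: $22816$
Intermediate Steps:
$h{\left(k \right)} = 0$
$P = -24$
$m{\left(u \right)} = -31$
$M = 248$ ($M = \left(-8\right) \left(-31\right) = 248$)
$v{\left(G \right)} = 96 + 4 G$ ($v{\left(G \right)} = \left(-24 - G\right) \left(-4\right) = 96 + 4 G$)
$v{\left(d{\left(-3,h{\left(0 \right)} \right)} \right)} M = \left(96 + 4 \left(-1\right)\right) 248 = \left(96 - 4\right) 248 = 92 \cdot 248 = 22816$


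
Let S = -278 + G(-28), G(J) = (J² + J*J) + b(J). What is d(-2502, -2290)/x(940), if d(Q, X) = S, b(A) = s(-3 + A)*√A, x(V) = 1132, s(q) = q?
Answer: 645/566 - 31*I*√7/566 ≈ 1.1396 - 0.14491*I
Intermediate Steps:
b(A) = √A*(-3 + A) (b(A) = (-3 + A)*√A = √A*(-3 + A))
G(J) = 2*J² + √J*(-3 + J) (G(J) = (J² + J*J) + √J*(-3 + J) = (J² + J²) + √J*(-3 + J) = 2*J² + √J*(-3 + J))
S = 1290 - 62*I*√7 (S = -278 + (2*(-28)² + √(-28)*(-3 - 28)) = -278 + (2*784 + (2*I*√7)*(-31)) = -278 + (1568 - 62*I*√7) = 1290 - 62*I*√7 ≈ 1290.0 - 164.04*I)
d(Q, X) = 1290 - 62*I*√7
d(-2502, -2290)/x(940) = (1290 - 62*I*√7)/1132 = (1290 - 62*I*√7)*(1/1132) = 645/566 - 31*I*√7/566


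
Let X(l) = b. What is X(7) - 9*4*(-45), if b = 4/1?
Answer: 1624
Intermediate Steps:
b = 4 (b = 4*1 = 4)
X(l) = 4
X(7) - 9*4*(-45) = 4 - 9*4*(-45) = 4 - 36*(-45) = 4 + 1620 = 1624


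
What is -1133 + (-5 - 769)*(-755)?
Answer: 583237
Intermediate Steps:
-1133 + (-5 - 769)*(-755) = -1133 - 774*(-755) = -1133 + 584370 = 583237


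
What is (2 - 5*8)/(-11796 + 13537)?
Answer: -38/1741 ≈ -0.021827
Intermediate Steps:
(2 - 5*8)/(-11796 + 13537) = (2 - 40)/1741 = -38*1/1741 = -38/1741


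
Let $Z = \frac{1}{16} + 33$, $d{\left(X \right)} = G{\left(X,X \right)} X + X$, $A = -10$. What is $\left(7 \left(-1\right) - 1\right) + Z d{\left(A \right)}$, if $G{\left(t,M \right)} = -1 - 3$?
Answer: $\frac{7871}{8} \approx 983.88$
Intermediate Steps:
$G{\left(t,M \right)} = -4$ ($G{\left(t,M \right)} = -1 - 3 = -4$)
$d{\left(X \right)} = - 3 X$ ($d{\left(X \right)} = - 4 X + X = - 3 X$)
$Z = \frac{529}{16}$ ($Z = \frac{1}{16} + 33 = \frac{529}{16} \approx 33.063$)
$\left(7 \left(-1\right) - 1\right) + Z d{\left(A \right)} = \left(7 \left(-1\right) - 1\right) + \frac{529 \left(\left(-3\right) \left(-10\right)\right)}{16} = \left(-7 - 1\right) + \frac{529}{16} \cdot 30 = -8 + \frac{7935}{8} = \frac{7871}{8}$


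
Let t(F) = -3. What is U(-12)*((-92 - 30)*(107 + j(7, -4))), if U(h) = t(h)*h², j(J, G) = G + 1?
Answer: 5481216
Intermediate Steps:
j(J, G) = 1 + G
U(h) = -3*h²
U(-12)*((-92 - 30)*(107 + j(7, -4))) = (-3*(-12)²)*((-92 - 30)*(107 + (1 - 4))) = (-3*144)*(-122*(107 - 3)) = -(-52704)*104 = -432*(-12688) = 5481216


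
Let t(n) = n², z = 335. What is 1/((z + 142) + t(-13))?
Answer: 1/646 ≈ 0.0015480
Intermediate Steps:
1/((z + 142) + t(-13)) = 1/((335 + 142) + (-13)²) = 1/(477 + 169) = 1/646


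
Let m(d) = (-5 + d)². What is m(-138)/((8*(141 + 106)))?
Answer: 1573/152 ≈ 10.349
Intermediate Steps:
m(-138)/((8*(141 + 106))) = (-5 - 138)²/((8*(141 + 106))) = (-143)²/((8*247)) = 20449/1976 = 20449*(1/1976) = 1573/152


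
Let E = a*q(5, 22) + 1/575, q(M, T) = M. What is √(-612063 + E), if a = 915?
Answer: I*√8034028777/115 ≈ 779.42*I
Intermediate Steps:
E = 2630626/575 (E = 915*5 + 1/575 = 4575 + 1/575 = 2630626/575 ≈ 4575.0)
√(-612063 + E) = √(-612063 + 2630626/575) = √(-349305599/575) = I*√8034028777/115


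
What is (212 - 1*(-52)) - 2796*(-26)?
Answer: 72960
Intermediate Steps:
(212 - 1*(-52)) - 2796*(-26) = (212 + 52) - 932*(-78) = 264 + 72696 = 72960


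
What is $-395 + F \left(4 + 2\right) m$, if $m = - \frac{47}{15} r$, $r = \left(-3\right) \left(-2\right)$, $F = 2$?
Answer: $- \frac{3103}{5} \approx -620.6$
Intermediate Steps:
$r = 6$
$m = - \frac{94}{5}$ ($m = - \frac{47}{15} \cdot 6 = \left(-47\right) \frac{1}{15} \cdot 6 = \left(- \frac{47}{15}\right) 6 = - \frac{94}{5} \approx -18.8$)
$-395 + F \left(4 + 2\right) m = -395 + 2 \left(4 + 2\right) \left(- \frac{94}{5}\right) = -395 + 2 \cdot 6 \left(- \frac{94}{5}\right) = -395 + 12 \left(- \frac{94}{5}\right) = -395 - \frac{1128}{5} = - \frac{3103}{5}$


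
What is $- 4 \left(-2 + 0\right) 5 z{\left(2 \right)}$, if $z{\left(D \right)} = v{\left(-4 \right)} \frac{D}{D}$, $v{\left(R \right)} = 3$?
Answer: $120$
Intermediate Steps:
$z{\left(D \right)} = 3$ ($z{\left(D \right)} = 3 \frac{D}{D} = 3 \cdot 1 = 3$)
$- 4 \left(-2 + 0\right) 5 z{\left(2 \right)} = - 4 \left(-2 + 0\right) 5 \cdot 3 = - 4 \left(\left(-2\right) 5\right) 3 = \left(-4\right) \left(-10\right) 3 = 40 \cdot 3 = 120$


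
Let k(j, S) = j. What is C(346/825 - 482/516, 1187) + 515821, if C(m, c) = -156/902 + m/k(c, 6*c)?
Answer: 593696643796557/1150974550 ≈ 5.1582e+5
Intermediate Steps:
C(m, c) = -78/451 + m/c (C(m, c) = -156/902 + m/c = -156*1/902 + m/c = -78/451 + m/c)
C(346/825 - 482/516, 1187) + 515821 = (-78/451 + (346/825 - 482/516)/1187) + 515821 = (-78/451 + (346*(1/825) - 482*1/516)*(1/1187)) + 515821 = (-78/451 + (346/825 - 241/258)*(1/1187)) + 515821 = (-78/451 - 12173/23650*1/1187) + 515821 = (-78/451 - 12173/28072550) + 515821 = -199558993/1150974550 + 515821 = 593696643796557/1150974550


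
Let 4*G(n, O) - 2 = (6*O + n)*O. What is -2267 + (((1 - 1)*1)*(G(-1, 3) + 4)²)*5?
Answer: -2267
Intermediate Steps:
G(n, O) = ½ + O*(n + 6*O)/4 (G(n, O) = ½ + ((6*O + n)*O)/4 = ½ + ((n + 6*O)*O)/4 = ½ + (O*(n + 6*O))/4 = ½ + O*(n + 6*O)/4)
-2267 + (((1 - 1)*1)*(G(-1, 3) + 4)²)*5 = -2267 + (((1 - 1)*1)*((½ + (3/2)*3² + (¼)*3*(-1)) + 4)²)*5 = -2267 + ((0*1)*((½ + (3/2)*9 - ¾) + 4)²)*5 = -2267 + (0*((½ + 27/2 - ¾) + 4)²)*5 = -2267 + (0*(53/4 + 4)²)*5 = -2267 + (0*(69/4)²)*5 = -2267 + (0*(4761/16))*5 = -2267 + 0*5 = -2267 + 0 = -2267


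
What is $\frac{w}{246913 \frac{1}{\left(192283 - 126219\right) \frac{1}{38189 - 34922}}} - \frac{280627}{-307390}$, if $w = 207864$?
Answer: $\frac{494172444689873}{27551187106410} \approx 17.937$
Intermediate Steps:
$\frac{w}{246913 \frac{1}{\left(192283 - 126219\right) \frac{1}{38189 - 34922}}} - \frac{280627}{-307390} = \frac{207864}{246913 \frac{1}{\left(192283 - 126219\right) \frac{1}{38189 - 34922}}} - \frac{280627}{-307390} = \frac{207864}{246913 \frac{1}{66064 \cdot \frac{1}{3267}}} - - \frac{280627}{307390} = \frac{207864}{246913 \frac{1}{66064 \cdot \frac{1}{3267}}} + \frac{280627}{307390} = \frac{207864}{246913 \frac{1}{\frac{66064}{3267}}} + \frac{280627}{307390} = \frac{207864}{246913 \cdot \frac{3267}{66064}} + \frac{280627}{307390} = \frac{207864}{\frac{806664771}{66064}} + \frac{280627}{307390} = 207864 \cdot \frac{66064}{806664771} + \frac{280627}{307390} = \frac{1525814144}{89629419} + \frac{280627}{307390} = \frac{494172444689873}{27551187106410}$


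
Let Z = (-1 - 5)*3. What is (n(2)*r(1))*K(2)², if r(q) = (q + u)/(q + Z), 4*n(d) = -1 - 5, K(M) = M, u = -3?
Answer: -12/17 ≈ -0.70588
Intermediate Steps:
Z = -18 (Z = -6*3 = -18)
n(d) = -3/2 (n(d) = (-1 - 5)/4 = (¼)*(-6) = -3/2)
r(q) = (-3 + q)/(-18 + q) (r(q) = (q - 3)/(q - 18) = (-3 + q)/(-18 + q))
(n(2)*r(1))*K(2)² = -3*(-3 + 1)/(2*(-18 + 1))*2² = -3*(-2)/(2*(-17))*4 = -(-3)*(-2)/34*4 = -3/2*2/17*4 = -3/17*4 = -12/17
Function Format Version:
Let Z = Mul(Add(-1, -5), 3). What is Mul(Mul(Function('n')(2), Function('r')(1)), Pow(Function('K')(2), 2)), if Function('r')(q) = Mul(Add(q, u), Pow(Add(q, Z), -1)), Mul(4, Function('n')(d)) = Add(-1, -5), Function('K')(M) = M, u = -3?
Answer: Rational(-12, 17) ≈ -0.70588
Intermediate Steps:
Z = -18 (Z = Mul(-6, 3) = -18)
Function('n')(d) = Rational(-3, 2) (Function('n')(d) = Mul(Rational(1, 4), Add(-1, -5)) = Mul(Rational(1, 4), -6) = Rational(-3, 2))
Function('r')(q) = Mul(Pow(Add(-18, q), -1), Add(-3, q)) (Function('r')(q) = Mul(Add(q, -3), Pow(Add(q, -18), -1)) = Mul(Add(-3, q), Pow(Add(-18, q), -1)) = Mul(Pow(Add(-18, q), -1), Add(-3, q)))
Mul(Mul(Function('n')(2), Function('r')(1)), Pow(Function('K')(2), 2)) = Mul(Mul(Rational(-3, 2), Mul(Pow(Add(-18, 1), -1), Add(-3, 1))), Pow(2, 2)) = Mul(Mul(Rational(-3, 2), Mul(Pow(-17, -1), -2)), 4) = Mul(Mul(Rational(-3, 2), Mul(Rational(-1, 17), -2)), 4) = Mul(Mul(Rational(-3, 2), Rational(2, 17)), 4) = Mul(Rational(-3, 17), 4) = Rational(-12, 17)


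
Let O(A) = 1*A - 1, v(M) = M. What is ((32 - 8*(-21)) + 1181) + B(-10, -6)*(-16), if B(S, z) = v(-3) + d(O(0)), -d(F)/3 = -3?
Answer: 1285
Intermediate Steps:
O(A) = -1 + A (O(A) = A - 1 = -1 + A)
d(F) = 9 (d(F) = -3*(-3) = 9)
B(S, z) = 6 (B(S, z) = -3 + 9 = 6)
((32 - 8*(-21)) + 1181) + B(-10, -6)*(-16) = ((32 - 8*(-21)) + 1181) + 6*(-16) = ((32 + 168) + 1181) - 96 = (200 + 1181) - 96 = 1381 - 96 = 1285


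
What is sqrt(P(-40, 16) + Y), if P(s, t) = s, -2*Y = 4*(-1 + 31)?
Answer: 10*I ≈ 10.0*I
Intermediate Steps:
Y = -60 (Y = -2*(-1 + 31) = -2*30 = -1/2*120 = -60)
sqrt(P(-40, 16) + Y) = sqrt(-40 - 60) = sqrt(-100) = 10*I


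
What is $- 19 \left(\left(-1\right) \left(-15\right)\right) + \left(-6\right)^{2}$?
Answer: $-249$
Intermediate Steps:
$- 19 \left(\left(-1\right) \left(-15\right)\right) + \left(-6\right)^{2} = \left(-19\right) 15 + 36 = -285 + 36 = -249$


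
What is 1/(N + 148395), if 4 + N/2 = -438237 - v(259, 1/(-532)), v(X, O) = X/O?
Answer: -1/452511 ≈ -2.2099e-6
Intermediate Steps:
N = -600906 (N = -8 + 2*(-438237 - 259/(1/(-532))) = -8 + 2*(-438237 - 259/(-1/532)) = -8 + 2*(-438237 - 259*(-532)) = -8 + 2*(-438237 - 1*(-137788)) = -8 + 2*(-438237 + 137788) = -8 + 2*(-300449) = -8 - 600898 = -600906)
1/(N + 148395) = 1/(-600906 + 148395) = 1/(-452511) = -1/452511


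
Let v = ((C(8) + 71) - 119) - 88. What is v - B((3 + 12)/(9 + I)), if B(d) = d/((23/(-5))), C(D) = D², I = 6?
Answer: -1651/23 ≈ -71.783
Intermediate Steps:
B(d) = -5*d/23 (B(d) = d/((23*(-⅕))) = d/(-23/5) = d*(-5/23) = -5*d/23)
v = -72 (v = ((8² + 71) - 119) - 88 = ((64 + 71) - 119) - 88 = (135 - 119) - 88 = 16 - 88 = -72)
v - B((3 + 12)/(9 + I)) = -72 - (-5)*(3 + 12)/(9 + 6)/23 = -72 - (-5)*15/15/23 = -72 - (-5)*15*(1/15)/23 = -72 - (-5)/23 = -72 - 1*(-5/23) = -72 + 5/23 = -1651/23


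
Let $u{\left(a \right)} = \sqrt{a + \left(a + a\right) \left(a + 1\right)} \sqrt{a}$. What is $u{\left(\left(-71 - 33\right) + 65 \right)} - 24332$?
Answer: $-24332 + 195 i \sqrt{3} \approx -24332.0 + 337.75 i$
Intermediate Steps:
$u{\left(a \right)} = \sqrt{a} \sqrt{a + 2 a \left(1 + a\right)}$ ($u{\left(a \right)} = \sqrt{a + 2 a \left(1 + a\right)} \sqrt{a} = \sqrt{a} \sqrt{a + 2 a \left(1 + a\right)}$)
$u{\left(\left(-71 - 33\right) + 65 \right)} - 24332 = \sqrt{\left(-71 - 33\right) + 65} \sqrt{\left(\left(-71 - 33\right) + 65\right) \left(3 + 2 \left(\left(-71 - 33\right) + 65\right)\right)} - 24332 = \sqrt{-104 + 65} \sqrt{\left(-104 + 65\right) \left(3 + 2 \left(-104 + 65\right)\right)} - 24332 = \sqrt{-39} \sqrt{- 39 \left(3 + 2 \left(-39\right)\right)} - 24332 = i \sqrt{39} \sqrt{- 39 \left(3 - 78\right)} - 24332 = i \sqrt{39} \sqrt{\left(-39\right) \left(-75\right)} - 24332 = i \sqrt{39} \sqrt{2925} - 24332 = i \sqrt{39} \cdot 15 \sqrt{13} - 24332 = 195 i \sqrt{3} - 24332 = -24332 + 195 i \sqrt{3}$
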